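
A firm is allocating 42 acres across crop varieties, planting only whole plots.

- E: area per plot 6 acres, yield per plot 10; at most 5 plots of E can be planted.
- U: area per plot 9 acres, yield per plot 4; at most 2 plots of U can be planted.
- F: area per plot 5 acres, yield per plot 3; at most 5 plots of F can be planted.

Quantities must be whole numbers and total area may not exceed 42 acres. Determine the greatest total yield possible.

56

This is a bounded integer knapsack.
Take 5×E and 2×F: area 40 ≤ 42, yield 5·10 + 2·3 = 56.
E has the best ratio (10/6) and is taken to its limit of 5; remaining capacity is filled optimally with the others.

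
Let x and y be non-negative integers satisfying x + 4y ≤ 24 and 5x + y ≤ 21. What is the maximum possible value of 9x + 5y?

(x,y)=(3,5): 1·3+4·5=23≤24, 5·3+1·5=20≤21, objective 52.
(x,y)=(3,4): 1·3+4·4=19≤24, 5·3+1·4=19≤21, objective 47.
No feasible integer point exceeds 52.

52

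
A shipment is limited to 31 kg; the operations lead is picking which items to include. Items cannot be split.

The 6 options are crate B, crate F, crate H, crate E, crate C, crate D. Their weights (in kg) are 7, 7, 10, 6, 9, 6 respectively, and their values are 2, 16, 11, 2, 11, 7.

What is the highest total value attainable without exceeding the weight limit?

Allowing fractional choices, the relaxed optimum would be about 43.9, but items are indivisible.
crate F + crate E + crate C + crate D: weight 7 + 6 + 9 + 6 = 28 ≤ 31, value 16 + 2 + 11 + 7 = 36.
crate F + crate H + crate C: weight 7 + 10 + 9 = 26 ≤ 31, value 16 + 11 + 11 = 38.
Best is crate F, crate H, and crate C with total value 38.

38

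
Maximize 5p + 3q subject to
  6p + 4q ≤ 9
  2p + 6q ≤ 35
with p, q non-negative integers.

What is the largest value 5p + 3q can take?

6

(p,q)=(0,2): 6·0+4·2=8≤9, 2·0+6·2=12≤35, objective 6.
(p,q)=(1,0): 6·1+4·0=6≤9, 2·1+6·0=2≤35, objective 5.
The best lattice point is (0,2), giving 6.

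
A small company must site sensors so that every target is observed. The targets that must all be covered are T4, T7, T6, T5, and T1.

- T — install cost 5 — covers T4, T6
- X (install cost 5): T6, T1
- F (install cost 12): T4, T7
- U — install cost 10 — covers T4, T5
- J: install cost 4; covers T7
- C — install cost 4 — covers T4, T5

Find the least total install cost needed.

Choose X, J, and C: together they cover T4, T7, T6, T5, T1 — every target.
Total install cost: 5 + 4 + 4 = 13.

13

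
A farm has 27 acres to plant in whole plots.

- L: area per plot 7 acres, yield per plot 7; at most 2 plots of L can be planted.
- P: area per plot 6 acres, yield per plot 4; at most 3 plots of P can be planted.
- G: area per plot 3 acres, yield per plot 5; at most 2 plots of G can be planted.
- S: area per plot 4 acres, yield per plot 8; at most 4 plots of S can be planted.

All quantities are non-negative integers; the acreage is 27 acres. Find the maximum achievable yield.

44

This is a bounded integer knapsack.
S has the best ratio (8/4); taking only S gives at most 4×8 = 32 (stopped by the supply cap of 4).
Mixing does better — 1×L, 1×G, and 4×S: area 26 ≤ 27, yield 1·7 + 1·5 + 4·8 = 44.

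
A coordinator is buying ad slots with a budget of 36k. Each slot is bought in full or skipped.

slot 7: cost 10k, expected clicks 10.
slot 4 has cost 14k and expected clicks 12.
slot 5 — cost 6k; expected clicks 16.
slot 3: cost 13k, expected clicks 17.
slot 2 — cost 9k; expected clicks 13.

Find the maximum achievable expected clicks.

slot 4 + slot 5 + slot 3: cost 14 + 6 + 13 = 33 ≤ 36, expected clicks 12 + 16 + 17 = 45.
slot 5 + slot 3 + slot 2: cost 6 + 13 + 9 = 28 ≤ 36, expected clicks 16 + 17 + 13 = 46.
Best is slot 5, slot 3, and slot 2 with total expected clicks 46.

46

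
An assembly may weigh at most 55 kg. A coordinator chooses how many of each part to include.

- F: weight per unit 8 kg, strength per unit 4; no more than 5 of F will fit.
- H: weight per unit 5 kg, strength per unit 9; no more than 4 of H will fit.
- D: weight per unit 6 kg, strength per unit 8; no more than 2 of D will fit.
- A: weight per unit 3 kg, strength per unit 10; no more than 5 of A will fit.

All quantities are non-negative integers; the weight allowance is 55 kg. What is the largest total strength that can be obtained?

106

This is a bounded integer knapsack.
Take 1×F, 4×H, 2×D, and 5×A: weight 55 ≤ 55, strength 1·4 + 4·9 + 2·8 + 5·10 = 106.
A has the best ratio (10/3) and is taken to its limit of 5; remaining capacity is filled optimally with the others.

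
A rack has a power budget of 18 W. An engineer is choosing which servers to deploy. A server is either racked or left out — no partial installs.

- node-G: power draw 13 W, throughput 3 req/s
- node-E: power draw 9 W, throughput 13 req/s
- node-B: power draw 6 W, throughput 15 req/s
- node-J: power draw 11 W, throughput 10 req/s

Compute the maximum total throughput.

Take node-E and node-B: power draw 9 + 6 = 15 ≤ 18, throughput 13 + 15 = 28.
No other feasible combination does better.

28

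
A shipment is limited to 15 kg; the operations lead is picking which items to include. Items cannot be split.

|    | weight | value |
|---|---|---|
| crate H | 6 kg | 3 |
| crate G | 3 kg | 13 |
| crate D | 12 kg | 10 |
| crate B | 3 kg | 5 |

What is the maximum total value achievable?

crate H + crate G + crate B: weight 6 + 3 + 3 = 12 ≤ 15, value 3 + 13 + 5 = 21.
crate G + crate B: weight 3 + 3 = 6 ≤ 15, value 13 + 5 = 18.
crate G + crate D: weight 3 + 12 = 15 ≤ 15, value 13 + 10 = 23.
Best is crate G and crate D with total value 23.

23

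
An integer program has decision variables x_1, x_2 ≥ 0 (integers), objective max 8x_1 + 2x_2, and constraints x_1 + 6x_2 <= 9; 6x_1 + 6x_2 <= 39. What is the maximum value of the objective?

The continuous relaxation peaks at (6.5, 0) with value 52.00; rounding to a feasible lattice point costs some objective.
(x_1,x_2)=(6,0) is feasible, giving 48.
(x_1,x_2)=(5,0) is feasible, giving 40.
The best lattice point is (6,0), giving 48.

48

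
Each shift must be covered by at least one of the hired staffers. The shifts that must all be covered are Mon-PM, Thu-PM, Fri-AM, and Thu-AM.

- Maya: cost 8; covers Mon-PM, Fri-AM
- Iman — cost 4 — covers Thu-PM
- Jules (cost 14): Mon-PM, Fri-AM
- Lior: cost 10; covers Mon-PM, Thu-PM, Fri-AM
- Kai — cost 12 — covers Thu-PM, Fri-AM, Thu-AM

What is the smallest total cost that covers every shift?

20

This is a weighted set-cover instance.
The greedy cost-per-new-shift heuristic would pick Lior and Kai for 22, but a cheaper cover exists.
Choose Maya and Kai: together they cover Mon-PM, Thu-PM, Fri-AM, Thu-AM — every shift.
Total cost: 8 + 12 = 20.
No cover costs less than 20.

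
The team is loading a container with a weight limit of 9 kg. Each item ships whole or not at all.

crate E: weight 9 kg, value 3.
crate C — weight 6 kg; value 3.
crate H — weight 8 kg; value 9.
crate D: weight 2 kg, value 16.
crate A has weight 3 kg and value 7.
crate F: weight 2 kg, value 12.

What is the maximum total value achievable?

Take crate D, crate A, and crate F: weight 2 + 3 + 2 = 7 ≤ 9, value 16 + 7 + 12 = 35.
No other feasible combination does better.

35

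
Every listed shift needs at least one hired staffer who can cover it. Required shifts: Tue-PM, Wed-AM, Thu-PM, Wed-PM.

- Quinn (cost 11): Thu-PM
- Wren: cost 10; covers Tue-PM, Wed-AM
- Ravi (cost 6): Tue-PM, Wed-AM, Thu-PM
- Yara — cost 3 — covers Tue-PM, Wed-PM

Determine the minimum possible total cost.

Choose Ravi and Yara: together they cover Tue-PM, Wed-AM, Thu-PM, Wed-PM — every shift.
Total cost: 6 + 3 = 9.
No cover costs less than 9.

9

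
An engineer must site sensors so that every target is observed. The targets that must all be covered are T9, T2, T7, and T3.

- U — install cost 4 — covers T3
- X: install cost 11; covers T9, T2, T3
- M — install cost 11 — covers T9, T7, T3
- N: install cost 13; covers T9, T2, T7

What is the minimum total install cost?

17

Choose U and N: together they cover T9, T2, T7, T3 — every target.
Total install cost: 4 + 13 = 17.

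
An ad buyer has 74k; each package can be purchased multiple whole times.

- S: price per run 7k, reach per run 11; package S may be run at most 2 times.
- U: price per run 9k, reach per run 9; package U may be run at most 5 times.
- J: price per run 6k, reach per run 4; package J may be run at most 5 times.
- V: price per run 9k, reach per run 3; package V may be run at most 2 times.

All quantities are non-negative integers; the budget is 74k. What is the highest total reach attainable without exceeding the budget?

75

This is a bounded integer knapsack.
2×S, 5×U, and 2×J: price 71 ≤ 74, reach 2·11 + 5·9 + 2·4 = 75.
2×S, 4×U, and 4×J: price 74 ≤ 74, reach 2·11 + 4·9 + 4·4 = 74.
Best is 75.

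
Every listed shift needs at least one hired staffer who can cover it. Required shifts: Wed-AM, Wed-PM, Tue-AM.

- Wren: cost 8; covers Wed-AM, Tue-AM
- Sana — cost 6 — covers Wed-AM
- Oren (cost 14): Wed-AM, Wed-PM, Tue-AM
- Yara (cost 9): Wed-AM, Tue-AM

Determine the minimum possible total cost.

14

This is a weighted set-cover instance.
The greedy cost-per-new-shift heuristic would pick Wren and Oren for 22, but a cheaper cover exists.
Oren alone covers Wed-AM, Wed-PM, Tue-AM — every shift.
Total cost: 14.
No cover costs less than 14.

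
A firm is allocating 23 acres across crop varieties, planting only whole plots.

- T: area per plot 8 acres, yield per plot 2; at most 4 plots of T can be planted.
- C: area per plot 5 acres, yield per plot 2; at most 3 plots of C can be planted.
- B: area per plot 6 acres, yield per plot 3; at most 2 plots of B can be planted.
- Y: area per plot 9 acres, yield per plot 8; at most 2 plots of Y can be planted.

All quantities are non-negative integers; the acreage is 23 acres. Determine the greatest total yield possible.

Y has the best ratio (8/9); taking only Y gives at most 2×8 = 16 (stopped by the area limit).
Mixing does better — 1×C and 2×Y: area 23 ≤ 23, yield 1·2 + 2·8 = 18.

18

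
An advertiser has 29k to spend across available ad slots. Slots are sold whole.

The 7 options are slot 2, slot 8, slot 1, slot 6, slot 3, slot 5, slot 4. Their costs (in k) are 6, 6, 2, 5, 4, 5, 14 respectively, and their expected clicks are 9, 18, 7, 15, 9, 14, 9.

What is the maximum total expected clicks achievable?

72

This is an integer program with binary decision variables.
slot 2 + slot 8 + slot 6 + slot 3 + slot 5: cost 6 + 6 + 5 + 4 + 5 = 26 ≤ 29, expected clicks 9 + 18 + 15 + 9 + 14 = 65.
slot 2 + slot 8 + slot 1 + slot 6 + slot 3 + slot 5: cost 6 + 6 + 2 + 5 + 4 + 5 = 28 ≤ 29, expected clicks 9 + 18 + 7 + 15 + 9 + 14 = 72.
Best is slot 2, slot 8, slot 1, slot 6, slot 3, and slot 5 with total expected clicks 72.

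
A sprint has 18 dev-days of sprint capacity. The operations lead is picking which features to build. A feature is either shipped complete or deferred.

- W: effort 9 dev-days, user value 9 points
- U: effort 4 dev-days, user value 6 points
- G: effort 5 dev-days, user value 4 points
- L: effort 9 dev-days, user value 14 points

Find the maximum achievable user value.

24

This is an integer program with binary decision variables.
Allowing fractional choices, the relaxed optimum would be about 25.0, but features are indivisible.
W + L: effort 9 + 9 = 18 ≤ 18, user value 9 + 14 = 23.
U + G + L: effort 4 + 5 + 9 = 18 ≤ 18, user value 6 + 4 + 14 = 24.
Best is U, G, and L with total user value 24.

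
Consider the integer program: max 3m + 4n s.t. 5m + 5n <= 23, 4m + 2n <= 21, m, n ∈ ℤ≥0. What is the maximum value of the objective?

(m,n)=(0,4): 5·0+5·4=20≤23, 4·0+2·4=8≤21, objective 16.
(m,n)=(1,3): 5·1+5·3=20≤23, 4·1+2·3=10≤21, objective 15.
(m,n)=(0,3): 5·0+5·3=15≤23, 4·0+2·3=6≤21, objective 12.
No feasible integer point exceeds 16.

16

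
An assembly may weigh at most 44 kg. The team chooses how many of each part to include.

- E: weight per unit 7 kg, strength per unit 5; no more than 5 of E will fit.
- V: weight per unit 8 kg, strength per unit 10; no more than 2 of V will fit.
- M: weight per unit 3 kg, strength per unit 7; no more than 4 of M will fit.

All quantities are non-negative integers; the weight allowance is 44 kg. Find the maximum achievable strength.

1×E, 2×V, and 4×M: weight 35 ≤ 44, strength 1·5 + 2·10 + 4·7 = 53.
2×E, 2×V, and 4×M: weight 42 ≤ 44, strength 2·5 + 2·10 + 4·7 = 58.
Best is 58.

58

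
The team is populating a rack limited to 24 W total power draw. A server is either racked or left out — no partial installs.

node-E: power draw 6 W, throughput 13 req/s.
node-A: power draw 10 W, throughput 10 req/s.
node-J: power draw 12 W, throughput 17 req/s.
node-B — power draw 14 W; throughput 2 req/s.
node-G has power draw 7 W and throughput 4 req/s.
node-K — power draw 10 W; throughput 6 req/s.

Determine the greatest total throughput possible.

30

This is a 0-1 knapsack instance.
Take node-E and node-J: power draw 6 + 12 = 18 ≤ 24, throughput 13 + 17 = 30.
No other feasible combination does better.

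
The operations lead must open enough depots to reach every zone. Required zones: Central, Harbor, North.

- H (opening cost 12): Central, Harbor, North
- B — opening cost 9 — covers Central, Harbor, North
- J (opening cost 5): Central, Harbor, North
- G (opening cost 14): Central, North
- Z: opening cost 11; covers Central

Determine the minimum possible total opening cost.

J alone covers Central, Harbor, North — every zone.
Total opening cost: 5.
No cover costs less than 5.

5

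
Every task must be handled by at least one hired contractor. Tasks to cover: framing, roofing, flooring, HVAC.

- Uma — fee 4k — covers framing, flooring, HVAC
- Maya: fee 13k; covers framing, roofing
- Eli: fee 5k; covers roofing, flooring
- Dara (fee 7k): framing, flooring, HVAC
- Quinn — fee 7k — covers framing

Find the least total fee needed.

Choose Uma and Eli: together they cover framing, roofing, flooring, HVAC — every task.
Total fee: 4 + 5 = 9.
No cover costs less than 9.

9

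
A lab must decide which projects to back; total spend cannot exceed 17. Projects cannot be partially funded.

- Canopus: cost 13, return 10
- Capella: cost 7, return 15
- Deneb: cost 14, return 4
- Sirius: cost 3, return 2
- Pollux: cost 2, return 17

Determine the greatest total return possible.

Treat it as a binary knapsack problem.
Take Capella, Sirius, and Pollux: cost 7 + 3 + 2 = 12 ≤ 17, return 15 + 2 + 17 = 34.
No other feasible combination does better.

34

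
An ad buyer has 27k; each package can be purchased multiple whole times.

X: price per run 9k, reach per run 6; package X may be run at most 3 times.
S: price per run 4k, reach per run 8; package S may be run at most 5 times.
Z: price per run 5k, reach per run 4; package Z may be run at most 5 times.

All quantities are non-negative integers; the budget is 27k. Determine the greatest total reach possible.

S has the best ratio (8/4); taking only S gives at most 5×8 = 40 (stopped by the supply cap of 5).
Mixing does better — 5×S and 1×Z: price 25 ≤ 27, reach 5·8 + 1·4 = 44.

44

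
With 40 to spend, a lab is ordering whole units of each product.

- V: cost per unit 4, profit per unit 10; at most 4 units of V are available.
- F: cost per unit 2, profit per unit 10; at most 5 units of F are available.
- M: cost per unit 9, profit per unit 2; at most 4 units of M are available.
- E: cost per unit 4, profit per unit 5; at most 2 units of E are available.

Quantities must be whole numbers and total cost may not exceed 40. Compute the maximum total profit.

100

F has the best ratio (10/2); taking only F gives at most 5×10 = 50 (stopped by the supply cap of 5).
Mixing does better — 4×V, 5×F, and 2×E: cost 34 ≤ 40, profit 4·10 + 5·10 + 2·5 = 100.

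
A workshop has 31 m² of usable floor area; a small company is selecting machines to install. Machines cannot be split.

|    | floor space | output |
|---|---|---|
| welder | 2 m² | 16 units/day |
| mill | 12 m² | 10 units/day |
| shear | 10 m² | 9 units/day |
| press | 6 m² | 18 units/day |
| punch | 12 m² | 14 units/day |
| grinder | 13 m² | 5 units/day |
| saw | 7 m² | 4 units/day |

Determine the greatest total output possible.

Allowing fractional choices, the relaxed optimum would be about 57.8, but machines are indivisible.
welder + shear + press + punch: floor space 2 + 10 + 6 + 12 = 30 ≤ 31, output 16 + 9 + 18 + 14 = 57.
welder + mill + shear + press: floor space 2 + 12 + 10 + 6 = 30 ≤ 31, output 16 + 10 + 9 + 18 = 53.
Best is welder, shear, press, and punch with total output 57.

57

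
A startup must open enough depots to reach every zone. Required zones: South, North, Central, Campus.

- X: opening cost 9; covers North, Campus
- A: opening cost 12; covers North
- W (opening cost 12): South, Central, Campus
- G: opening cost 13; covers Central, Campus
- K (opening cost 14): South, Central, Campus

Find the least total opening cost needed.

21

Choose X and W: together they cover South, North, Central, Campus — every zone.
Total opening cost: 9 + 12 = 21.
No cover costs less than 21.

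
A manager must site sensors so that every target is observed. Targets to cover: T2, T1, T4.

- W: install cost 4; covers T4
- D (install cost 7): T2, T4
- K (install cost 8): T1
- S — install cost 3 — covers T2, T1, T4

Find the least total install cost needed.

3

S alone covers T2, T1, T4 — every target.
Total install cost: 3.
No cover costs less than 3.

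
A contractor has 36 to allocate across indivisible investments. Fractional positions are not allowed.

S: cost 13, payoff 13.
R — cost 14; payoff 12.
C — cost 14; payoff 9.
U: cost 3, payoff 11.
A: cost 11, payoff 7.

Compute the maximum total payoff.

Allowing fractional choices, the relaxed optimum would be about 39.9, but investments are indivisible.
S + C + U: cost 13 + 14 + 3 = 30 ≤ 36, payoff 13 + 9 + 11 = 33.
S + R + U: cost 13 + 14 + 3 = 30 ≤ 36, payoff 13 + 12 + 11 = 36.
R + C + U: cost 14 + 14 + 3 = 31 ≤ 36, payoff 12 + 9 + 11 = 32.
Best is S, R, and U with total payoff 36.

36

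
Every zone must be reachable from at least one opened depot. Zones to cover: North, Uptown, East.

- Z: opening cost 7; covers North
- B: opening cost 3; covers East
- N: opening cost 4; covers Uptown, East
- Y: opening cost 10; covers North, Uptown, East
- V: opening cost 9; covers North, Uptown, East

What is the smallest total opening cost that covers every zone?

The greedy cost-per-new-zone heuristic would pick N and Z for 11, but a cheaper cover exists.
V alone covers North, Uptown, East — every zone.
Total opening cost: 9.
No cover costs less than 9.

9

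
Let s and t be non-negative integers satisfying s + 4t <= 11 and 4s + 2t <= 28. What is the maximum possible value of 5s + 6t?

The continuous relaxation peaks at (6.43, 1.14) with value 39.00; rounding to a feasible lattice point costs some objective.
(s,t)=(6,1): 1·6+4·1=10≤11, 4·6+2·1=26≤28, objective 36.
(s,t)=(7,0): 1·7+4·0=7≤11, 4·7+2·0=28≤28, objective 35.
(s,t)=(5,1): 1·5+4·1=9≤11, 4·5+2·1=22≤28, objective 31.
(s,t)=(6,0): 1·6+4·0=6≤11, 4·6+2·0=24≤28, objective 30.
Maximum is 36 at (s,t)=(6,1).

36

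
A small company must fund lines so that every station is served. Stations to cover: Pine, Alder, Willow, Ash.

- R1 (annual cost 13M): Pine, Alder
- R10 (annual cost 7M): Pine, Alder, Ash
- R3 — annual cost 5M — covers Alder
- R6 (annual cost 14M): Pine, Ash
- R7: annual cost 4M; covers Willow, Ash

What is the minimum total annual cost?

11

This is an integer covering problem.
Choose R10 and R7: together they cover Pine, Alder, Willow, Ash — every station.
Total annual cost: 7 + 4 = 11.
No cover costs less than 11.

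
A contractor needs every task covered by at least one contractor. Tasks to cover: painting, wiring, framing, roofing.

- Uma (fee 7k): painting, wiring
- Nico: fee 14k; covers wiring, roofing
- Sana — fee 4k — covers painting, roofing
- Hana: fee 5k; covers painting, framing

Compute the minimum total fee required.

Choose Uma, Sana, and Hana: together they cover painting, wiring, framing, roofing — every task.
Total fee: 7 + 4 + 5 = 16.
No cover costs less than 16.

16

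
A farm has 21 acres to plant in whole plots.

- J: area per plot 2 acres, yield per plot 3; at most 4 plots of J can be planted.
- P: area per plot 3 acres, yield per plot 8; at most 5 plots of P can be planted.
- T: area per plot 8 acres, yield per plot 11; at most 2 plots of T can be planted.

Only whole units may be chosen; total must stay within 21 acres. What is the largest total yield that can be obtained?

Take 3×J and 5×P: area 21 ≤ 21, yield 3·3 + 5·8 = 49.
P has the best ratio (8/3) and is taken to its limit of 5; remaining capacity is filled optimally with the others.

49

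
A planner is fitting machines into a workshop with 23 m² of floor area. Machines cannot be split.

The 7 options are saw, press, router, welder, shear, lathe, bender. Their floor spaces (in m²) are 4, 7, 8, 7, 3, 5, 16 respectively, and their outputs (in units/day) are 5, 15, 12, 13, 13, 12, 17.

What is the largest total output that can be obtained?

53

Take press, welder, shear, and lathe: floor space 7 + 7 + 3 + 5 = 22 ≤ 23, output 15 + 13 + 13 + 12 = 53.
No other feasible combination does better.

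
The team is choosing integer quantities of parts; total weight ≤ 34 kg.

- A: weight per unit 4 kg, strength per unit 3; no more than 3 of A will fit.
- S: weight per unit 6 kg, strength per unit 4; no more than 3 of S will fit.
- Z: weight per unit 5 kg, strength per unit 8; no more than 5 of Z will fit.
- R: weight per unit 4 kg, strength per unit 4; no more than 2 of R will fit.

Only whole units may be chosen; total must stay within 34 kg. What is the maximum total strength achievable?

This is a bounded integer knapsack.
Z has the best ratio (8/5); taking only Z gives at most 5×8 = 40 (stopped by the supply cap of 5).
Mixing does better — 5×Z and 2×R: weight 33 ≤ 34, strength 5·8 + 2·4 = 48.

48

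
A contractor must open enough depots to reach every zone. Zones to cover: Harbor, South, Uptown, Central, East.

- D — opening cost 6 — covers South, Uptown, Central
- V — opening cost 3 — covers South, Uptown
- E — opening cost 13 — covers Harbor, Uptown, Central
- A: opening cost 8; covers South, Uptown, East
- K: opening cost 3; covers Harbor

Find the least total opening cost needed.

The greedy cost-per-new-zone heuristic would pick V, K, D, and A for 20, but a cheaper cover exists.
Choose D, A, and K: together they cover Harbor, South, Uptown, Central, East — every zone.
Total opening cost: 6 + 8 + 3 = 17.
No cover costs less than 17.

17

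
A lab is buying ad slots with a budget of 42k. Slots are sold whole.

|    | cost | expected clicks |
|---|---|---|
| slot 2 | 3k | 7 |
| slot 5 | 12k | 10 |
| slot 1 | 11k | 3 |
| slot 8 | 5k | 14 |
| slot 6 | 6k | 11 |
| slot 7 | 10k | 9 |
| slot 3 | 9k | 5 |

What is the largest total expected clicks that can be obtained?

51

Allowing fractional choices, the relaxed optimum would be about 54.3, but ad slots are indivisible.
slot 2 + slot 5 + slot 8 + slot 6 + slot 7: cost 3 + 12 + 5 + 6 + 10 = 36 ≤ 42, expected clicks 7 + 10 + 14 + 11 + 9 = 51.
slot 5 + slot 8 + slot 6 + slot 7 + slot 3: cost 12 + 5 + 6 + 10 + 9 = 42 ≤ 42, expected clicks 10 + 14 + 11 + 9 + 5 = 49.
slot 2 + slot 5 + slot 8 + slot 6 + slot 3: cost 3 + 12 + 5 + 6 + 9 = 35 ≤ 42, expected clicks 7 + 10 + 14 + 11 + 5 = 47.
Best is slot 2, slot 5, slot 8, slot 6, and slot 7 with total expected clicks 51.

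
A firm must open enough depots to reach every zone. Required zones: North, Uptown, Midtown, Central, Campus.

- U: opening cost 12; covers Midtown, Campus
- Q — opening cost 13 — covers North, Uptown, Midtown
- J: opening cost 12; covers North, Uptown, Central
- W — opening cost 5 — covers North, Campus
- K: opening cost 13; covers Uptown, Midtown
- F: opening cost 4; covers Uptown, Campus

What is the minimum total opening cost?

24

This is a weighted set-cover instance.
Choose U and J: together they cover North, Uptown, Midtown, Central, Campus — every zone.
Total opening cost: 12 + 12 = 24.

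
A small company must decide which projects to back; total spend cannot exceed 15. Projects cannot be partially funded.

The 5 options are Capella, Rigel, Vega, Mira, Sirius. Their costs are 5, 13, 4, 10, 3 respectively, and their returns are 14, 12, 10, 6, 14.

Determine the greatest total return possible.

38

Take Capella, Vega, and Sirius: cost 5 + 4 + 3 = 12 ≤ 15, return 14 + 10 + 14 = 38.
No other feasible combination does better.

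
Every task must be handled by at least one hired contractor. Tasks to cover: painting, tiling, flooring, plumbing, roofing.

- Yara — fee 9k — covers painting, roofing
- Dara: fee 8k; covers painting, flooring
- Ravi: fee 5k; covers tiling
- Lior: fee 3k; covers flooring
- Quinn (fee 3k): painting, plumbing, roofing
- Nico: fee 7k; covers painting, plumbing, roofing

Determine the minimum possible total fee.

This is a weighted set-cover instance.
Choose Ravi, Lior, and Quinn: together they cover painting, tiling, flooring, plumbing, roofing — every task.
Total fee: 5 + 3 + 3 = 11.
No cover costs less than 11.

11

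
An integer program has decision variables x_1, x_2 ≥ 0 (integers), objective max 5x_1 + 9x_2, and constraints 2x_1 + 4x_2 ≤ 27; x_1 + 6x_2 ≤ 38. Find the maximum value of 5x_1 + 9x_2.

65

(x_1,x_2)=(13,0): 2·13+4·0=26≤27, 1·13+6·0=13≤38, objective 65.
(x_1,x_2)=(12,0): 2·12+4·0=24≤27, 1·12+6·0=12≤38, objective 60.
The best lattice point is (13,0), giving 65.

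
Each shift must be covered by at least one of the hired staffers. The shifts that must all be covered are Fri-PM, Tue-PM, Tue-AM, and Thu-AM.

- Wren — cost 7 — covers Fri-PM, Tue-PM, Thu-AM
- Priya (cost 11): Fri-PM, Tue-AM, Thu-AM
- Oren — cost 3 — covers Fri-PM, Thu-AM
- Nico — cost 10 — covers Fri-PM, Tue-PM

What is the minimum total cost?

The greedy cost-per-new-shift heuristic would pick Oren, Wren, and Priya for 21, but a cheaper cover exists.
Choose Wren and Priya: together they cover Fri-PM, Tue-PM, Tue-AM, Thu-AM — every shift.
Total cost: 7 + 11 = 18.
No cover costs less than 18.

18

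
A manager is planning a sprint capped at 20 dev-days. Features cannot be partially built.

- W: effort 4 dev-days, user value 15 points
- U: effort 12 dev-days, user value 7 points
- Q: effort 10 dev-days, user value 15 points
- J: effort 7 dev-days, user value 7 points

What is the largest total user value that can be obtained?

30

Allowing fractional choices, the relaxed optimum would be about 36.0, but features are indivisible.
W + U: effort 4 + 12 = 16 ≤ 20, user value 15 + 7 = 22.
W + J: effort 4 + 7 = 11 ≤ 20, user value 15 + 7 = 22.
W + Q: effort 4 + 10 = 14 ≤ 20, user value 15 + 15 = 30.
Best is W and Q with total user value 30.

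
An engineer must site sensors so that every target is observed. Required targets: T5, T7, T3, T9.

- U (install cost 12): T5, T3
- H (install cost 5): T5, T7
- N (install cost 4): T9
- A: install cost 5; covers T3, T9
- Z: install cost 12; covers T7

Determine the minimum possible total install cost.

Choose H and A: together they cover T5, T7, T3, T9 — every target.
Total install cost: 5 + 5 = 10.

10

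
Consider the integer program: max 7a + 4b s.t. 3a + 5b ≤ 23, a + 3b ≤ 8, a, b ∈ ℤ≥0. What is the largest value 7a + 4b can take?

49

(a,b)=(7,0): 3·7+5·0=21≤23, 1·7+3·0=7≤8, objective 49.
(a,b)=(6,0): 3·6+5·0=18≤23, 1·6+3·0=6≤8, objective 42.
Maximum is 49 at (a,b)=(7,0).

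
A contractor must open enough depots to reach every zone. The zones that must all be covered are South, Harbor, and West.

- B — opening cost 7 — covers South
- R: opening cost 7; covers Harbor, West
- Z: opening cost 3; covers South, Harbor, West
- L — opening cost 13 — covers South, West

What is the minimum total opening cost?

Z alone covers South, Harbor, West — every zone.
Total opening cost: 3.
No cover costs less than 3.

3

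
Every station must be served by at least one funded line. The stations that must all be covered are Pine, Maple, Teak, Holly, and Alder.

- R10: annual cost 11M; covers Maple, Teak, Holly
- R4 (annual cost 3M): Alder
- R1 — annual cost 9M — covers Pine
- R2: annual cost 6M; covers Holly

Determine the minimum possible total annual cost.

Choose R10, R4, and R1: together they cover Pine, Maple, Teak, Holly, Alder — every station.
Total annual cost: 11 + 3 + 9 = 23.

23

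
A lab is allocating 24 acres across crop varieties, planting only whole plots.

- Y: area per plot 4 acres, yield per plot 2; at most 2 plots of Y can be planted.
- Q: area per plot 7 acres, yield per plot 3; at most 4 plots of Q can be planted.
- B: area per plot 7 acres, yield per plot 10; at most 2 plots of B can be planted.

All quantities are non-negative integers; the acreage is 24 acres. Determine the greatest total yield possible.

B has the best ratio (10/7); taking only B gives at most 2×10 = 20 (stopped by the supply cap of 2).
Mixing does better — 2×Y and 2×B: area 22 ≤ 24, yield 2·2 + 2·10 = 24.

24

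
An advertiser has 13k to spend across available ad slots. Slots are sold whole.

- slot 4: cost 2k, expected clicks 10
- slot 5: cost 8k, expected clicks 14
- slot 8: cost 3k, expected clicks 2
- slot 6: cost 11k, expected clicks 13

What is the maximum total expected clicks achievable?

26

This is a 0-1 knapsack instance.
Allowing fractional choices, the relaxed optimum would be about 27.5, but ad slots are indivisible.
slot 4 + slot 6: cost 2 + 11 = 13 ≤ 13, expected clicks 10 + 13 = 23.
slot 4 + slot 5: cost 2 + 8 = 10 ≤ 13, expected clicks 10 + 14 = 24.
slot 4 + slot 5 + slot 8: cost 2 + 8 + 3 = 13 ≤ 13, expected clicks 10 + 14 + 2 = 26.
Best is slot 4, slot 5, and slot 8 with total expected clicks 26.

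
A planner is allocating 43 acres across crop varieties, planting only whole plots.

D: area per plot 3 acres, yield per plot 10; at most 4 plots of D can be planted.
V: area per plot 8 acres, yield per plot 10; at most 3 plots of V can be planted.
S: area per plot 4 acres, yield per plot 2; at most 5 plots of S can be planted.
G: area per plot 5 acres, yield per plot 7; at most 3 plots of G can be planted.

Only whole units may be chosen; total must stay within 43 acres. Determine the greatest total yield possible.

4×D, 2×V, and 3×G: area 43 ≤ 43, yield 4·10 + 2·10 + 3·7 = 81.
4×D, 3×V, and 1×G: area 41 ≤ 43, yield 4·10 + 3·10 + 1·7 = 77.
Best is 81.

81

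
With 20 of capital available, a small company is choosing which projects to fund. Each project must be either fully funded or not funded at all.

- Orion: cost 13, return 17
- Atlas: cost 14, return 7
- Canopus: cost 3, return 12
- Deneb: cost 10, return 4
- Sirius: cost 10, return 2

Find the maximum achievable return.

29

Treat it as a binary knapsack problem.
Allowing fractional choices, the relaxed optimum would be about 31.0, but projects are indivisible.
Atlas + Canopus: cost 14 + 3 = 17 ≤ 20, return 7 + 12 = 19.
Orion + Canopus: cost 13 + 3 = 16 ≤ 20, return 17 + 12 = 29.
Best is Orion and Canopus with total return 29.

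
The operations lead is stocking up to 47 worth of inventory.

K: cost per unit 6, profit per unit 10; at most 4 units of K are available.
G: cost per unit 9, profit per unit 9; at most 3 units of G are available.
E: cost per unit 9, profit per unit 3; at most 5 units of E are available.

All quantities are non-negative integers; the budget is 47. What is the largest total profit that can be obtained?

K has the best ratio (10/6); taking only K gives at most 4×10 = 40 (stopped by the supply cap of 4).
Mixing does better — 4×K and 2×G: cost 42 ≤ 47, profit 4·10 + 2·9 = 58.

58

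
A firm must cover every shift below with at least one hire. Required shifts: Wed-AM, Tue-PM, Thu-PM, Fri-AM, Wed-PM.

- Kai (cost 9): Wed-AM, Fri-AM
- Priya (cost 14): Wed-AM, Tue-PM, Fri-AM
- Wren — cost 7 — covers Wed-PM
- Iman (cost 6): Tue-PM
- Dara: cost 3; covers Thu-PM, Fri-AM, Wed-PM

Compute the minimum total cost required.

17

This is a weighted set-cover instance.
Choose Priya and Dara: together they cover Wed-AM, Tue-PM, Thu-PM, Fri-AM, Wed-PM — every shift.
Total cost: 14 + 3 = 17.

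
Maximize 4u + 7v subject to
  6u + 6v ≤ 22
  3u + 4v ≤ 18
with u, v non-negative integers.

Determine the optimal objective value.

Relaxing integrality, the LP optimum is 25.67 at (u,v) = (0, 3.67), which is not an integer point.
(u,v)=(0,3): 6·0+6·3=18≤22, 3·0+4·3=12≤18, objective 21.
(u,v)=(1,2): 6·1+6·2=18≤22, 3·1+4·2=11≤18, objective 18.
(u,v)=(0,2): 6·0+6·2=12≤22, 3·0+4·2=8≤18, objective 14.
Maximum is 21 at (u,v)=(0,3).

21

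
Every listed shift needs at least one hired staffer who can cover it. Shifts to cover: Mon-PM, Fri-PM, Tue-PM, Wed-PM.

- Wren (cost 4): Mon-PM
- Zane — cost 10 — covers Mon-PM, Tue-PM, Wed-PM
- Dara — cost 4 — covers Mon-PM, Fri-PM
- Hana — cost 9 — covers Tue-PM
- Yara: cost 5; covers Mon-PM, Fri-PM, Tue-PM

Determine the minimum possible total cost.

The greedy cost-per-new-shift heuristic would pick Yara and Zane for 15, but a cheaper cover exists.
Choose Zane and Dara: together they cover Mon-PM, Fri-PM, Tue-PM, Wed-PM — every shift.
Total cost: 10 + 4 = 14.
No cover costs less than 14.

14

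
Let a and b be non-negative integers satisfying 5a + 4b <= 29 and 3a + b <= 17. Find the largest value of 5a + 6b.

Relaxing integrality, the LP optimum is 43.50 at (a,b) = (0, 7.25), which is not an integer point.
(a,b)=(0,7): 5·0+4·7=28≤29, 3·0+1·7=7≤17, objective 42.
(a,b)=(1,6): 5·1+4·6=29≤29, 3·1+1·6=9≤17, objective 41.
(a,b)=(0,6): 5·0+4·6=24≤29, 3·0+1·6=6≤17, objective 36.
No feasible integer point exceeds 42.

42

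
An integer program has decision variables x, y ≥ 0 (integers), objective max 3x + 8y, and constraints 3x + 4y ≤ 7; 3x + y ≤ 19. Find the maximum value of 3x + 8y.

The continuous relaxation peaks at (0, 1.75) with value 14.00; rounding to a feasible lattice point costs some objective.
(x,y)=(1,1) is feasible, giving 11.
(x,y)=(0,1) is feasible, giving 8.
The best lattice point is (1,1), giving 11.

11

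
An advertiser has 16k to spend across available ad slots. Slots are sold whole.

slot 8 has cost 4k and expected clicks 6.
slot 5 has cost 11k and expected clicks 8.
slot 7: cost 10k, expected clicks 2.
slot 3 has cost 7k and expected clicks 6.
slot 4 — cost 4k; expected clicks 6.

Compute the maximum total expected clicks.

18

Allowing fractional choices, the relaxed optimum would be about 18.7, but ad slots are indivisible.
slot 8 + slot 3 + slot 4: cost 4 + 7 + 4 = 15 ≤ 16, expected clicks 6 + 6 + 6 = 18.
slot 8 + slot 5: cost 4 + 11 = 15 ≤ 16, expected clicks 6 + 8 = 14.
Best is slot 8, slot 3, and slot 4 with total expected clicks 18.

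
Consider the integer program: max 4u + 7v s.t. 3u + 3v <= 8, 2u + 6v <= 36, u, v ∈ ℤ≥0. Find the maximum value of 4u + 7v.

14

Relaxing integrality, the LP optimum is 18.67 at (u,v) = (0, 2.67), which is not an integer point.
(u,v)=(0,2): 3·0+3·2=6≤8, 2·0+6·2=12≤36, objective 14.
(u,v)=(1,1): 3·1+3·1=6≤8, 2·1+6·1=8≤36, objective 11.
(u,v)=(0,1): 3·0+3·1=3≤8, 2·0+6·1=6≤36, objective 7.
The best lattice point is (0,2), giving 14.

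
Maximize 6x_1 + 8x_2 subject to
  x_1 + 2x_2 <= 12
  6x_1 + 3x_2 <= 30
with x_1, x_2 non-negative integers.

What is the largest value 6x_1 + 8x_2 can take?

Relaxing integrality, the LP optimum is 53.33 at (x_1,x_2) = (2.67, 4.67), which is not an integer point.
(x_1,x_2)=(2,5): 1·2+2·5=12≤12, 6·2+3·5=27≤30, objective 52.
(x_1,x_2)=(3,4): 1·3+2·4=11≤12, 6·3+3·4=30≤30, objective 50.
(x_1,x_2)=(1,5): 1·1+2·5=11≤12, 6·1+3·5=21≤30, objective 46.
(x_1,x_2)=(2,4): 1·2+2·4=10≤12, 6·2+3·4=24≤30, objective 44.
The best lattice point is (2,5), giving 52.

52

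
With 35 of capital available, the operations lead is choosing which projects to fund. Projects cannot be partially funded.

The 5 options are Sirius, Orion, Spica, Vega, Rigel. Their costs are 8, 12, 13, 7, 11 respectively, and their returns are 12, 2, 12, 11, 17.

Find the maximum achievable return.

41

Take Sirius, Spica, and Rigel: cost 8 + 13 + 11 = 32 ≤ 35, return 12 + 12 + 17 = 41.
No other feasible combination does better.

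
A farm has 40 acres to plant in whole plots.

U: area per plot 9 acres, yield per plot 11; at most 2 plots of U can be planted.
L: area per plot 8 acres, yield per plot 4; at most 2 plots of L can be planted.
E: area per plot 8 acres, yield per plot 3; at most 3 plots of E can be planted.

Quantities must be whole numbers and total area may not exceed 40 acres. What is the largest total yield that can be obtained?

30

This is a bounded integer knapsack.
2×U and 2×L: area 34 ≤ 40, yield 2·11 + 2·4 = 30.
2×U, 1×L, and 1×E: area 34 ≤ 40, yield 2·11 + 1·4 + 1·3 = 29.
Best is 30.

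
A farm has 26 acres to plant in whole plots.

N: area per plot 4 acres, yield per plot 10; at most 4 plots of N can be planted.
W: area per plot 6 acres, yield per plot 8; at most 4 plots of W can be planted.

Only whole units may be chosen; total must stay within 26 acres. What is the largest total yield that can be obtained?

48

N has the best ratio (10/4); taking only N gives at most 4×10 = 40 (stopped by the supply cap of 4).
Mixing does better — 4×N and 1×W: area 22 ≤ 26, yield 4·10 + 1·8 = 48.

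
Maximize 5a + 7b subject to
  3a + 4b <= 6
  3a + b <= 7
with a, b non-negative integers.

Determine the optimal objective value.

(a,b)=(2,0): 3·2+4·0=6≤6, 3·2+1·0=6≤7, objective 10.
(a,b)=(0,1): 3·0+4·1=4≤6, 3·0+1·1=1≤7, objective 7.
Maximum is 10 at (a,b)=(2,0).

10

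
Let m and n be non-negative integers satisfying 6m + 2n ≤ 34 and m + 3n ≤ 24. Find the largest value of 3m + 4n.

37

(m,n)=(3,7) is feasible, giving 37.
(m,n)=(2,7) is feasible, giving 34.
(m,n)=(3,6) is feasible, giving 33.
(m,n)=(4,5) is feasible, giving 32.
No feasible integer point exceeds 37.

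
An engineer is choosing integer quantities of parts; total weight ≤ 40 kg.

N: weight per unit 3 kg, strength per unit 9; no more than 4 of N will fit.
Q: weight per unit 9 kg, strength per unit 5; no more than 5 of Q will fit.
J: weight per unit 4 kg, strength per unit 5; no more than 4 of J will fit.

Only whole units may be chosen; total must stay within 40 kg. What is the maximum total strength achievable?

61

N has the best ratio (9/3); taking only N gives at most 4×9 = 36 (stopped by the supply cap of 4).
Mixing does better — 4×N, 1×Q, and 4×J: weight 37 ≤ 40, strength 4·9 + 1·5 + 4·5 = 61.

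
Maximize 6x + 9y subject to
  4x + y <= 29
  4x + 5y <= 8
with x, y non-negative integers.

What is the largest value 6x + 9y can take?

12

(x,y)=(2,0) is feasible, giving 12.
(x,y)=(0,1) is feasible, giving 9.
(x,y)=(1,0) is feasible, giving 6.
The best lattice point is (2,0), giving 12.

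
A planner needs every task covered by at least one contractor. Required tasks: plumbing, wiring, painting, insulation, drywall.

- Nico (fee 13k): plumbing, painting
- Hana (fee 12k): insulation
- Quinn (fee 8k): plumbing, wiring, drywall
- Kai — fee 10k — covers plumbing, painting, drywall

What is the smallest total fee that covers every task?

Choose Hana, Quinn, and Kai: together they cover plumbing, wiring, painting, insulation, drywall — every task.
Total fee: 12 + 8 + 10 = 30.
No cover costs less than 30.

30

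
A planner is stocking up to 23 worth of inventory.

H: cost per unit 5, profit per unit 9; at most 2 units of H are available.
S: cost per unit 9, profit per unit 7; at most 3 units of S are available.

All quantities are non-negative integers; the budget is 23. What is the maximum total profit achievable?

25

This is a bounded integer knapsack.
1×H and 2×S: cost 23 ≤ 23, profit 1·9 + 2·7 = 23.
2×H and 1×S: cost 19 ≤ 23, profit 2·9 + 1·7 = 25.
Best is 25.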